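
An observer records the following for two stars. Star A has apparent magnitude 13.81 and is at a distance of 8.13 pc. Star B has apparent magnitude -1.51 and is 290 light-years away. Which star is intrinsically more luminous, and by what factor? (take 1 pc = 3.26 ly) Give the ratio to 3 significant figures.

Star B is more luminous, by a factor of 1.61×10^8.

Star A: M = m − 5 log₁₀ d + 5 = 13.81 − 5·0.9101 + 5 = 14.260
Star B: d = 290 ly / 3.26 = 88.96 pc
Star B: M = m − 5 log₁₀ d + 5 = -1.51 − 5·1.9492 + 5 = -6.256
ΔM = M_A − M_B = 14.260 − (-6.256) = 20.515; smaller M is more luminous → Star B.
L ratio = 10^(0.4 |ΔM|) = 10^8.206 = 1.608×10^8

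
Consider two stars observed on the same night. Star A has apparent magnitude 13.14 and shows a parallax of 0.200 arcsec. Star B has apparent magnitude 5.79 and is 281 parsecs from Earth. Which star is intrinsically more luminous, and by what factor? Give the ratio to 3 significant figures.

Star A: d = 1/p = 1/0.200″ = 5.000 pc
Star A: M = m − 5 log₁₀ d + 5 = 13.14 − 5·0.6990 + 5 = 14.645
Star B: M = m − 5 log₁₀ d + 5 = 5.79 − 5·2.4487 + 5 = -1.454
ΔM = M_A − M_B = 14.645 − (-1.454) = 16.099; smaller M is more luminous → Star B.
L ratio = 10^(0.4 |ΔM|) = 10^6.439 = 2.751×10^6

Star B is more luminous, by a factor of 2.75×10^6.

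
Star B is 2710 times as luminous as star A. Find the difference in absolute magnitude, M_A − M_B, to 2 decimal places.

M_A − M_B ≈ 8.58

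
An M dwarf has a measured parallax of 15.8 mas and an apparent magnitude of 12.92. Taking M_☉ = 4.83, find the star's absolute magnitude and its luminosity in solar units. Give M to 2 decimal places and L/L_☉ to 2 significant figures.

M ≈ 8.91; L/L_☉ ≈ 0.023

d = 1/p = 1000/15.8 mas = 63.29 pc
M = m − 5 log₁₀ d + 5 = 12.92 − 5·1.8013 + 5 = 8.913
M − M_☉ = 8.913 − 4.83 = 4.083
L/L_☉ = 10^(−0.4 × 4.083) = 0.02326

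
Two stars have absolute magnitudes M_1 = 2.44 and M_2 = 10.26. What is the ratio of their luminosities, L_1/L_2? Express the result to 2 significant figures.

ΔM = M_1 − M_2 = -7.82
L_1/L_2 = 10^(−0.4 ΔM) = 10^3.128 = 1343

L_1/L_2 ≈ 1300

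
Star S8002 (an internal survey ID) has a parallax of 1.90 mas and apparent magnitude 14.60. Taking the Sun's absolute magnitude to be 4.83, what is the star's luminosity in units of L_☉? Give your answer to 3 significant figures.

L/L_☉ ≈ 0.342

d = 1/p = 1000/1.90 mas = 526.3 pc
M = m − 5 log₁₀ d + 5 = 14.60 − 5·2.7212 + 5 = 5.994
M − M_☉ = 5.994 − 4.83 = 1.164
L/L_☉ = 10^(−0.4 × 1.164) = 0.3424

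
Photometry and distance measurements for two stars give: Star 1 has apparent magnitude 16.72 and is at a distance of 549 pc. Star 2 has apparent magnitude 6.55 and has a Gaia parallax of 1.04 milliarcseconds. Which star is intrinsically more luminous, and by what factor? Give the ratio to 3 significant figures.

Star 2 is more luminous, by a factor of 35900.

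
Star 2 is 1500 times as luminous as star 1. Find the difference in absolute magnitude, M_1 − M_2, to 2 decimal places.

M_1 − M_2 ≈ 7.94

Pogson: ΔM = −2.5 log₁₀(ratio) = −2.5 log₁₀(1500) = −2.5 × 3.1761 = -7.940
Star 2 is brighter so has the smaller magnitude: M_1 − M_2 is positive.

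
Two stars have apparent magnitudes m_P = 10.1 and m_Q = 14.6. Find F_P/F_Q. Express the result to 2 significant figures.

F_P/F_Q ≈ 63

Magnitude difference = -4.5
Flux ratio = 10^(−0.4 Δm) = 10^(−0.4 × -4.5) = 10^1.800 = 63.10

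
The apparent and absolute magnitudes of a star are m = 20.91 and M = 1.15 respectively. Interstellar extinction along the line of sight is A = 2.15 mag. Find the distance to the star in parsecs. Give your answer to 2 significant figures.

d ≈ 33000 pc

m − M = 5 log₁₀(d/10 pc) + A  ⇒  20.91 − (1.15) − 2.15 = 5 log₁₀(d/10)
17.610 = 5 log₁₀(d/10)
log₁₀ d = (m − M − A)/5 + 1 = 4.5220
d = 10^4.5220 = 33270 pc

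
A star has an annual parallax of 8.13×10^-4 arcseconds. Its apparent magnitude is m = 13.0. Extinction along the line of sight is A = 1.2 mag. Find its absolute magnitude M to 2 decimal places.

M ≈ 1.35

d = 1/p = 1/8.13×10^-4″ = 1230 pc
5 log₁₀(d/10 pc) = 5 log₁₀(1230) − 5 = 10.450
M = m − 5 log₁₀(d/10) − A = 13.0 − 10.450 − 1.2 = 1.350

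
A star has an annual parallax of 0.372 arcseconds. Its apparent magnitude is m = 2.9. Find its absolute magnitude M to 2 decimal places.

d = 1/p = 1/0.372″ = 2.688 pc
5 log₁₀(d/10 pc) = 5 log₁₀(2.688) − 5 = -2.853
M = m − 5 log₁₀(d/10) = 2.9 + 2.853 = 5.753

M ≈ 5.75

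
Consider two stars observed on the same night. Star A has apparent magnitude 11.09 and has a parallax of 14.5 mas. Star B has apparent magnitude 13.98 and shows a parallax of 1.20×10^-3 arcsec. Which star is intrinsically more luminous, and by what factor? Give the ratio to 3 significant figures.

Star B is more luminous, by a factor of 10.2.

Star A: p = 14.5 mas = 0.0145″ → d = 1/p = 68.97 pc
Star A: M = m − 5 log₁₀ d + 5 = 11.09 − 5·1.8386 + 5 = 6.897
Star B: d = 1/p = 1/1.20×10^-3″ = 833.3 pc
Star B: M = m − 5 log₁₀ d + 5 = 13.98 − 5·2.9208 + 5 = 4.376
ΔM = M_A − M_B = 6.897 − (4.376) = 2.521; smaller M is more luminous → Star B.
L ratio = 10^(0.4 |ΔM|) = 10^1.008 = 10.19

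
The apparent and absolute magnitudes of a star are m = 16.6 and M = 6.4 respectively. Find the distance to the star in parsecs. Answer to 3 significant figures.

μ = m − M = 10.200
m − M = 5 log₁₀ d − 5
log₁₀ d = (m − M)/5 + 1 = 3.0400
d = 10^3.0400 = 1096 pc

d ≈ 1100 pc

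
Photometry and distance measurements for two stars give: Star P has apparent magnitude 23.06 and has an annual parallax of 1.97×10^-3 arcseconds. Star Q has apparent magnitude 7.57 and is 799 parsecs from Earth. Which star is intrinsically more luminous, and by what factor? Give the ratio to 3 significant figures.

Star P: d = 1/p = 1/1.97×10^-3″ = 507.6 pc
Star P: M = m − 5 log₁₀ d + 5 = 23.06 − 5·2.7055 + 5 = 14.532
Star Q: M = m − 5 log₁₀ d + 5 = 7.57 − 5·2.9025 + 5 = -1.943
ΔM = M_P − M_Q = 14.532 − (-1.943) = 16.475; smaller M is more luminous → Star Q.
L ratio = 10^(0.4 |ΔM|) = 10^6.590 = 3.891×10^6

Star Q is more luminous, by a factor of 3.89×10^6.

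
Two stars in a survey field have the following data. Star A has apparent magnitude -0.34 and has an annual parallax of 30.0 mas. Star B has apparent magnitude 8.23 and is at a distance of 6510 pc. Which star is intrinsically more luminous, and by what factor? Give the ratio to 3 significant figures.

Star B is more luminous, by a factor of 14.2.

Star A: p = 30.0 mas = 0.0300″ → d = 1/p = 33.33 pc
Star A: M = m − 5 log₁₀ d + 5 = -0.34 − 5·1.5229 + 5 = -2.954
Star B: M = m − 5 log₁₀ d + 5 = 8.23 − 5·3.8136 + 5 = -5.838
ΔM = M_A − M_B = -2.954 − (-5.838) = 2.884; smaller M is more luminous → Star B.
L ratio = 10^(0.4 |ΔM|) = 10^1.153 = 14.24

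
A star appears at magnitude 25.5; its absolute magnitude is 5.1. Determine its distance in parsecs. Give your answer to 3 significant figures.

μ = m − M = 20.400
m − M = 5 log₁₀ d − 5
log₁₀ d = (m − M)/5 + 1 = 5.0800
d = 10^5.0800 = 120200 pc

d ≈ 120000 pc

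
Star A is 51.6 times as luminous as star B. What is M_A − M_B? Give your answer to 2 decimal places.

M_A − M_B ≈ -4.28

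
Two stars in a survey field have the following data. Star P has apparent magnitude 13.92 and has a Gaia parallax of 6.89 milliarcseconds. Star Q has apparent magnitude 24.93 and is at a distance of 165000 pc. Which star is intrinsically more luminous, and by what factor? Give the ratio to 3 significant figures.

Star P: p = 6.89 mas = 6.89×10^-3″ → d = 1/p = 145.1 pc
Star P: M = m − 5 log₁₀ d + 5 = 13.92 − 5·2.1618 + 5 = 8.111
Star Q: M = m − 5 log₁₀ d + 5 = 24.93 − 5·5.2175 + 5 = 3.843
ΔM = M_P − M_Q = 8.111 − (3.843) = 4.269; smaller M is more luminous → Star Q.
L ratio = 10^(0.4 |ΔM|) = 10^1.707 = 50.98

Star Q is more luminous, by a factor of 51.0.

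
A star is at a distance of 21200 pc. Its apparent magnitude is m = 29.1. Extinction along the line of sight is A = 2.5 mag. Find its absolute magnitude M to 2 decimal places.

M ≈ 9.97

5 log₁₀(d/10 pc) = 5 log₁₀(21200) − 5 = 16.632
M = m − 5 log₁₀(d/10) − A = 29.1 − 16.632 − 2.5 = 9.968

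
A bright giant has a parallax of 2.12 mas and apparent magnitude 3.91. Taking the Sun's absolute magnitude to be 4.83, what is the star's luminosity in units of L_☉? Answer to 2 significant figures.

d = 1/p = 1000/2.12 mas = 471.7 pc
M = m − 5 log₁₀ d + 5 = 3.91 − 5·2.6737 + 5 = -4.458
M − M_☉ = -4.458 − 4.83 = -9.288
L/L_☉ = 10^(−0.4 × -9.288) = 5192

L/L_☉ ≈ 5200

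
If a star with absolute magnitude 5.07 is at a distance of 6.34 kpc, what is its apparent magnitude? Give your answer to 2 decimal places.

d = 6.34 kpc = 6340 pc
m = M + 5 log₁₀ d − 5 = 5.07 + 5·3.8021 − 5 = 19.080

m ≈ 19.08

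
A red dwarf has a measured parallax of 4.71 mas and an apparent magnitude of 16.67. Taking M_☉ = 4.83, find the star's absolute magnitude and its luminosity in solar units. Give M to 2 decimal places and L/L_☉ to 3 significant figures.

d = 1/p = 1000/4.71 mas = 212.3 pc
M = m − 5 log₁₀ d + 5 = 16.67 − 5·2.3270 + 5 = 10.035
M − M_☉ = 10.035 − 4.83 = 5.205
L/L_☉ = 10^(−0.4 × 5.205) = 8.279×10^-3

M ≈ 10.04; L/L_☉ ≈ 8.28×10^-3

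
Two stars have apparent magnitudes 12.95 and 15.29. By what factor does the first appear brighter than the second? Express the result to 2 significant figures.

Δm = 12.95 − (15.29) = -2.34
Flux ratio = 10^(−0.4 Δm) = 10^(−0.4 × -2.34) = 10^0.936 = 8.630

8.6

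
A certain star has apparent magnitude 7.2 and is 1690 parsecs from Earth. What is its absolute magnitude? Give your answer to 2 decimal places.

5 log₁₀(d/10 pc) = 5 log₁₀(1690) − 5 = 11.139
M = m − 5 log₁₀(d/10) = 7.2 − 11.139 = -3.939

M ≈ -3.94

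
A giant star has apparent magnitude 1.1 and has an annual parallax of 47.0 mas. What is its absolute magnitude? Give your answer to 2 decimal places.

M ≈ -0.54

p = 47.0 mas = 0.0470″ → d = 1/p = 21.28 pc
5 log₁₀(d/10 pc) = 5 log₁₀(21.28) − 5 = 1.640
M = m − 5 log₁₀(d/10) = 1.1 − 1.640 = -0.540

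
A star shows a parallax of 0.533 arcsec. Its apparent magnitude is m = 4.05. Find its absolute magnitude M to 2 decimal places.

d = 1/p = 1/0.533″ = 1.876 pc
5 log₁₀(d/10 pc) = 5 log₁₀(1.876) − 5 = -3.634
M = m − 5 log₁₀(d/10) = 4.05 + 3.634 = 7.684

M ≈ 7.68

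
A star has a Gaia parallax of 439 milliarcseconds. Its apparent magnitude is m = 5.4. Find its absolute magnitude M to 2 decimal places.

M ≈ 8.61

p = 439 mas = 0.439″ → d = 1/p = 2.278 pc
5 log₁₀(d/10 pc) = 5 log₁₀(2.278) − 5 = -3.212
M = m − 5 log₁₀(d/10) = 5.4 + 3.212 = 8.612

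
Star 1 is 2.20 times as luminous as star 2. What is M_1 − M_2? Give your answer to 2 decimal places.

M_1 − M_2 ≈ -0.86

Pogson: ΔM = −2.5 log₁₀(ratio) = −2.5 log₁₀(2.20) = −2.5 × 0.3424 = -0.856
Star 1 is brighter, so it has the smaller magnitude: the difference is negative.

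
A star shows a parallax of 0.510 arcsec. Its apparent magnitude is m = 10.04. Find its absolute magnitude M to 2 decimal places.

d = 1/p = 1/0.510″ = 1.961 pc
5 log₁₀(d/10 pc) = 5 log₁₀(1.961) − 5 = -3.538
M = m − 5 log₁₀(d/10) = 10.04 + 3.538 = 13.578

M ≈ 13.58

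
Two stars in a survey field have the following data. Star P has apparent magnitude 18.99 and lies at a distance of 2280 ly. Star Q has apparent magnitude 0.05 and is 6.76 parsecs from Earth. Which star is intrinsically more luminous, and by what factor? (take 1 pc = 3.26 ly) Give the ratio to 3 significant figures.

Star Q is more luminous, by a factor of 3520.

Star P: d = 2280 ly / 3.26 = 699.4 pc
Star P: M = m − 5 log₁₀ d + 5 = 18.99 − 5·2.8447 + 5 = 9.766
Star Q: M = m − 5 log₁₀ d + 5 = 0.05 − 5·0.8299 + 5 = 0.900
ΔM = M_P − M_Q = 9.766 − (0.900) = 8.866; smaller M is more luminous → Star Q.
L ratio = 10^(0.4 |ΔM|) = 10^3.546 = 3519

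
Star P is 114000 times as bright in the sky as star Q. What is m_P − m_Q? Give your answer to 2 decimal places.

Pogson: Δm = −2.5 log₁₀(ratio) = −2.5 log₁₀(114000) = −2.5 × 5.0569 = -12.642
Star P is brighter, so it has the smaller magnitude: the difference is negative.

m_P − m_Q ≈ -12.64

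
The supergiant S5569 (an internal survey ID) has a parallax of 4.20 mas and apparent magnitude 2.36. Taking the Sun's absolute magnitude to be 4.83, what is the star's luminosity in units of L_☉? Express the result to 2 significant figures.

L/L_☉ ≈ 5500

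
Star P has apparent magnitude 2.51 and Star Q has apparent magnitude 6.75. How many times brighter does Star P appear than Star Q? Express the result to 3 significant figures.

49.7

Magnitude difference = -4.24
Flux ratio = 10^(−0.4 Δm) = 10^(−0.4 × -4.24) = 10^1.696 = 49.66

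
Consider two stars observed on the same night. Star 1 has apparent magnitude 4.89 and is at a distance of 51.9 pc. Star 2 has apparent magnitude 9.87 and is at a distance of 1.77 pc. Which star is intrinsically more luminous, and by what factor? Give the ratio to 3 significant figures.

Star 1 is more luminous, by a factor of 84400.

Star 1: M = m − 5 log₁₀ d + 5 = 4.89 − 5·1.7152 + 5 = 1.314
Star 2: M = m − 5 log₁₀ d + 5 = 9.87 − 5·0.2480 + 5 = 13.630
ΔM = M_1 − M_2 = 1.314 − (13.630) = -12.316; smaller M is more luminous → Star 1.
L ratio = 10^(0.4 |ΔM|) = 10^4.926 = 84410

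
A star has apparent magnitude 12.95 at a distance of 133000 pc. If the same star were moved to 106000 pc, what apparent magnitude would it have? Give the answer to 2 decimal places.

Flux ∝ 1/d², so Δm = 5 log₁₀(d₂/d₁) = 5 log₁₀(106000/133000) = -0.493
m₂ = m₁ + Δm = 12.95 + (-0.493) = 12.457

m ≈ 12.46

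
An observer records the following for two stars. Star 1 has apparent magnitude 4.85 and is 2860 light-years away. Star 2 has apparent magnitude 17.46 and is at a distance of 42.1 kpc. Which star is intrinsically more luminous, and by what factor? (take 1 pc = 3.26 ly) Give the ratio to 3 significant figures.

Star 1: d = 2860 ly / 3.26 = 877.3 pc
Star 1: M = m − 5 log₁₀ d + 5 = 4.85 − 5·2.9431 + 5 = -4.866
Star 2: d = 42.1 kpc = 42100 pc
Star 2: M = m − 5 log₁₀ d + 5 = 17.46 − 5·4.6243 + 5 = -0.661
ΔM = M_1 − M_2 = -4.866 − (-0.661) = -4.204; smaller M is more luminous → Star 1.
L ratio = 10^(0.4 |ΔM|) = 10^1.682 = 48.05

Star 1 is more luminous, by a factor of 48.1.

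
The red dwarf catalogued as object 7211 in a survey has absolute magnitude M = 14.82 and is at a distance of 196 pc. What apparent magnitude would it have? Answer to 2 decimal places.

m ≈ 21.28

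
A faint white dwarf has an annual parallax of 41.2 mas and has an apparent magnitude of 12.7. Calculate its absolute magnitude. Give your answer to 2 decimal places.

p = 41.2 mas = 0.0412″ → d = 1/p = 24.27 pc
5 log₁₀(d/10 pc) = 5 log₁₀(24.27) − 5 = 1.926
M = m − 5 log₁₀(d/10) = 12.7 − 1.926 = 10.774

M ≈ 10.77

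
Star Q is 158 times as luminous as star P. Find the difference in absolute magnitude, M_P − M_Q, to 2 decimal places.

Pogson: ΔM = −2.5 log₁₀(ratio) = −2.5 log₁₀(158) = −2.5 × 2.1987 = -5.497
Star Q is brighter so has the smaller magnitude: M_P − M_Q is positive.

M_P − M_Q ≈ 5.50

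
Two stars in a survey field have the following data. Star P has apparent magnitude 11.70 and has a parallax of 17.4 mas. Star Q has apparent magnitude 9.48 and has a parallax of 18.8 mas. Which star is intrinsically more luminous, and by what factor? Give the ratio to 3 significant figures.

Star P: p = 17.4 mas = 0.0174″ → d = 1/p = 57.47 pc
Star P: M = m − 5 log₁₀ d + 5 = 11.70 − 5·1.7595 + 5 = 7.903
Star Q: p = 18.8 mas = 0.0188″ → d = 1/p = 53.19 pc
Star Q: M = m − 5 log₁₀ d + 5 = 9.48 − 5·1.7258 + 5 = 5.851
ΔM = M_P − M_Q = 7.903 − (5.851) = 2.052; smaller M is more luminous → Star Q.
L ratio = 10^(0.4 |ΔM|) = 10^0.821 = 6.619

Star Q is more luminous, by a factor of 6.62.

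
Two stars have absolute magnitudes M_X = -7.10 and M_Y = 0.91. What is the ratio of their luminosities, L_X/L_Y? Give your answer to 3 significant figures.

ΔM = M_X − M_Y = -8.01
L_X/L_Y = 10^(−0.4 ΔM) = 10^3.204 = 1600

L_X/L_Y ≈ 1600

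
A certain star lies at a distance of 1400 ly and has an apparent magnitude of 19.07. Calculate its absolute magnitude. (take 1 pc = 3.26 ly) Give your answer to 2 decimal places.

M ≈ 10.91

d = 1400 ly / 3.26 = 429.4 pc
5 log₁₀(d/10 pc) = 5 log₁₀(429.4) − 5 = 8.165
M = m − 5 log₁₀(d/10) = 19.07 − 8.165 = 10.905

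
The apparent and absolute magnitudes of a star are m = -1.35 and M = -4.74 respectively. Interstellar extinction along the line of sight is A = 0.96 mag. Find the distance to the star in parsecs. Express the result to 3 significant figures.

d ≈ 30.6 pc

m − M = 5 log₁₀(d/10 pc) + A  ⇒  -1.35 − (-4.74) − 0.96 = 5 log₁₀(d/10)
2.430 = 5 log₁₀(d/10)
log₁₀ d = (m − M − A)/5 + 1 = 1.4860
d = 10^1.4860 = 30.62 pc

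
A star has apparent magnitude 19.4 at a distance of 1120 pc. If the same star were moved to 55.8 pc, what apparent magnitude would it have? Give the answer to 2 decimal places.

Flux ∝ 1/d², so Δm = 5 log₁₀(d₂/d₁) = 5 log₁₀(55.8/1120) = -6.513
m₂ = m₁ + Δm = 19.4 + (-6.513) = 12.887

m ≈ 12.89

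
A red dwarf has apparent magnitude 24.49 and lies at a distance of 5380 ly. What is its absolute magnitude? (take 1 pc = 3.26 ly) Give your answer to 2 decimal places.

M ≈ 13.40

d = 5380 ly / 3.26 = 1650 pc
5 log₁₀(d/10 pc) = 5 log₁₀(1650) − 5 = 11.088
M = m − 5 log₁₀(d/10) = 24.49 − 11.088 = 13.402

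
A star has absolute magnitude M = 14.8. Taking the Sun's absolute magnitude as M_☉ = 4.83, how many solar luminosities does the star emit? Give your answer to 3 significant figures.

L/L_☉ ≈ 1.03×10^-4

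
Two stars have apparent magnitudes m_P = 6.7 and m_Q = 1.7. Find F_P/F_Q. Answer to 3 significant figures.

F_P/F_Q ≈ 0.0100

Δm = 6.7 − (1.7) = 5.0
Flux ratio = 10^(−0.4 Δm) = 10^(−0.4 × 5.0) = 10^-2.000 = 0.01000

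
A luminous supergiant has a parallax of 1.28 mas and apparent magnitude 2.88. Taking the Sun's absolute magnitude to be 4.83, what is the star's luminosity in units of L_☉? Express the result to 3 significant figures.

L/L_☉ ≈ 36800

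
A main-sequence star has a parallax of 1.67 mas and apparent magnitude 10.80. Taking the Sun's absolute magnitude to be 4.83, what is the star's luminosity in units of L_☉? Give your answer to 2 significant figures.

d = 1/p = 1000/1.67 mas = 598.8 pc
M = m − 5 log₁₀ d + 5 = 10.80 − 5·2.7773 + 5 = 1.914
M − M_☉ = 1.914 − 4.83 = -2.916
L/L_☉ = 10^(−0.4 × -2.916) = 14.67

L/L_☉ ≈ 15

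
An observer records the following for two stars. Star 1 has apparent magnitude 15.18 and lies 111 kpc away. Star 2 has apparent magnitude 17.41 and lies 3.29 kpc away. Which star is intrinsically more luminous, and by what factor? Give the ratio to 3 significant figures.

Star 1: d = 111 kpc = 111000 pc
Star 1: M = m − 5 log₁₀ d + 5 = 15.18 − 5·5.0453 + 5 = -5.047
Star 2: d = 3.29 kpc = 3290 pc
Star 2: M = m − 5 log₁₀ d + 5 = 17.41 − 5·3.5172 + 5 = 4.824
ΔM = M_1 − M_2 = -5.047 − (4.824) = -9.871; smaller M is more luminous → Star 1.
L ratio = 10^(0.4 |ΔM|) = 10^3.948 = 8877

Star 1 is more luminous, by a factor of 8880.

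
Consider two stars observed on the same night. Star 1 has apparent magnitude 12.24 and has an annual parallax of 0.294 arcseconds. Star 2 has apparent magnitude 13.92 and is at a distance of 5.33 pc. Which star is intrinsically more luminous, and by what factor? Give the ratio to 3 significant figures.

Star 1: d = 1/p = 1/0.294″ = 3.401 pc
Star 1: M = m − 5 log₁₀ d + 5 = 12.24 − 5·0.5317 + 5 = 14.582
Star 2: M = m − 5 log₁₀ d + 5 = 13.92 − 5·0.7267 + 5 = 15.286
ΔM = M_1 − M_2 = 14.582 − (15.286) = -0.705; smaller M is more luminous → Star 1.
L ratio = 10^(0.4 |ΔM|) = 10^0.282 = 1.914

Star 1 is more luminous, by a factor of 1.91.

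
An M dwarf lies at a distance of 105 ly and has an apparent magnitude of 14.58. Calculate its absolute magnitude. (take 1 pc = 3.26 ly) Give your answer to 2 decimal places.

M ≈ 12.04

d = 105 ly / 3.26 = 32.21 pc
5 log₁₀(d/10 pc) = 5 log₁₀(32.21) − 5 = 2.540
M = m − 5 log₁₀(d/10) = 14.58 − 2.540 = 12.040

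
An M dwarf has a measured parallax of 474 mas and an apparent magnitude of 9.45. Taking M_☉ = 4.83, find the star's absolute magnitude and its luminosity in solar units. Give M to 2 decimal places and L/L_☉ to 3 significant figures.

M ≈ 12.83; L/L_☉ ≈ 6.32×10^-4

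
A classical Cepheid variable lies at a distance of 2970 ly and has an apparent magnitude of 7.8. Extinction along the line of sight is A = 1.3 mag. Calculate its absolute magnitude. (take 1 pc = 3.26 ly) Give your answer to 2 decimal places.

d = 2970 ly / 3.26 = 911.0 pc
5 log₁₀(d/10 pc) = 5 log₁₀(911.0) − 5 = 9.798
M = m − 5 log₁₀(d/10) − A = 7.8 − 9.798 − 1.3 = -3.298

M ≈ -3.30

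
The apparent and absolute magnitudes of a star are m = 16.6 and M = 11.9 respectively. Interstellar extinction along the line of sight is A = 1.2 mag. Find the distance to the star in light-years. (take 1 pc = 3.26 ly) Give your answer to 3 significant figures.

m − M = 5 log₁₀(d/10 pc) + A  ⇒  16.6 − (11.9) − 1.2 = 5 log₁₀(d/10)
3.500 = 5 log₁₀(d/10)
log₁₀ d = (m − M − A)/5 + 1 = 1.7000
d = 10^1.7000 = 50.12 pc
= 163.4 ly

d ≈ 163 ly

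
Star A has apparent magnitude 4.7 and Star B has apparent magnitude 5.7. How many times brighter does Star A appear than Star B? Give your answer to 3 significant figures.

Δm = 4.7 − (5.7) = -1.0
Flux ratio = 10^(−0.4 Δm) = 10^(−0.4 × -1.0) = 10^0.400 = 2.512

2.51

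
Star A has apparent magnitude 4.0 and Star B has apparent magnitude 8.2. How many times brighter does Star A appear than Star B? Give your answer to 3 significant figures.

47.9

Δm = 4.0 − (8.2) = -4.2
Flux ratio = 10^(−0.4 Δm) = 10^(−0.4 × -4.2) = 10^1.680 = 47.86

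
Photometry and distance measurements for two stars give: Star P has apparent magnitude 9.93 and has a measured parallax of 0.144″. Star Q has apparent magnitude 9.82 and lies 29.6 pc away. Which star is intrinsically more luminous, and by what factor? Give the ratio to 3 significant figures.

Star Q is more luminous, by a factor of 20.1.

Star P: d = 1/p = 1/0.144″ = 6.944 pc
Star P: M = m − 5 log₁₀ d + 5 = 9.93 − 5·0.8416 + 5 = 10.722
Star Q: M = m − 5 log₁₀ d + 5 = 9.82 − 5·1.4713 + 5 = 7.464
ΔM = M_P − M_Q = 10.722 − (7.464) = 3.258; smaller M is more luminous → Star Q.
L ratio = 10^(0.4 |ΔM|) = 10^1.303 = 20.11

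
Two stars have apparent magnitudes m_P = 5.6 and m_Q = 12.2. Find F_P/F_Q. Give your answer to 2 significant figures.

Δm = 5.6 − (12.2) = -6.6
Flux ratio = 10^(−0.4 Δm) = 10^(−0.4 × -6.6) = 10^2.640 = 436.5

F_P/F_Q ≈ 440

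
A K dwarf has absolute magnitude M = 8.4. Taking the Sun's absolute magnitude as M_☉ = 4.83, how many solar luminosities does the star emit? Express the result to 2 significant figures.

L/L_☉ ≈ 0.037

M − M_☉ = 8.4 − 4.83 = 3.570
L/L_☉ = 10^(−0.4 (M − M_☉)) = 10^-1.428 = 0.03733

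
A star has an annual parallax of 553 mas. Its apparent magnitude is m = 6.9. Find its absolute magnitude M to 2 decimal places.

M ≈ 10.61

p = 553 mas = 0.553″ → d = 1/p = 1.808 pc
5 log₁₀(d/10 pc) = 5 log₁₀(1.808) − 5 = -3.714
M = m − 5 log₁₀(d/10) = 6.9 + 3.714 = 10.614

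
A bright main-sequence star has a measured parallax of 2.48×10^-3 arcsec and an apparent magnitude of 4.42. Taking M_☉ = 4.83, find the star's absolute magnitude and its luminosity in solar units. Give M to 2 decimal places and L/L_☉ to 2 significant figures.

d = 1/p = 1/2.48×10^-3″ = 403.2 pc
M = m − 5 log₁₀ d + 5 = 4.42 − 5·2.6055 + 5 = -3.608
M − M_☉ = -3.608 − 4.83 = -8.438
L/L_☉ = 10^(−0.4 × -8.438) = 2372

M ≈ -3.61; L/L_☉ ≈ 2400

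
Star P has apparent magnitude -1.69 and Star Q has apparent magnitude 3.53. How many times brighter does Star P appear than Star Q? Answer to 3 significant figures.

122

Magnitude difference = -5.22
Flux ratio = 10^(−0.4 Δm) = 10^(−0.4 × -5.22) = 10^2.088 = 122.5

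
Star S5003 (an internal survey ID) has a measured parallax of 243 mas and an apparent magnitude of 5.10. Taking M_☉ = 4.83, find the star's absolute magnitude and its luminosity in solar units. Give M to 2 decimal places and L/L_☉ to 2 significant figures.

M ≈ 7.03; L/L_☉ ≈ 0.13

d = 1/p = 1000/243 mas = 4.115 pc
M = m − 5 log₁₀ d + 5 = 5.10 − 5·0.6144 + 5 = 7.028
M − M_☉ = 7.028 − 4.83 = 2.198
L/L_☉ = 10^(−0.4 × 2.198) = 0.1321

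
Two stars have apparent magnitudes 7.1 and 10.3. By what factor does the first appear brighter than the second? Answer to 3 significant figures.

Magnitude difference = -3.2
Flux ratio = 10^(−0.4 Δm) = 10^(−0.4 × -3.2) = 10^1.280 = 19.05

19.1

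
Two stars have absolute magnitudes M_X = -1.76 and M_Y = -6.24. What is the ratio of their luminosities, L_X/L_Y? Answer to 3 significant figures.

L_X/L_Y ≈ 0.0161

ΔM = M_X − M_Y = 4.48
L_X/L_Y = 10^(−0.4 ΔM) = 10^-1.792 = 0.01614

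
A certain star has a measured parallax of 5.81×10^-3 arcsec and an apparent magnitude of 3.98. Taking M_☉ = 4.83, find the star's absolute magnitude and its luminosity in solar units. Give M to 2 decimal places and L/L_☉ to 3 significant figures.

d = 1/p = 1/5.81×10^-3″ = 172.1 pc
M = m − 5 log₁₀ d + 5 = 3.98 − 5·2.2358 + 5 = -2.199
M − M_☉ = -2.199 − 4.83 = -7.029
L/L_☉ = 10^(−0.4 × -7.029) = 648.1

M ≈ -2.20; L/L_☉ ≈ 648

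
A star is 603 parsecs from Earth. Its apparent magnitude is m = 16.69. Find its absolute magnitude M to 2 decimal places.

5 log₁₀(d/10 pc) = 5 log₁₀(603.0) − 5 = 8.902
M = m − 5 log₁₀(d/10) = 16.69 − 8.902 = 7.788

M ≈ 7.79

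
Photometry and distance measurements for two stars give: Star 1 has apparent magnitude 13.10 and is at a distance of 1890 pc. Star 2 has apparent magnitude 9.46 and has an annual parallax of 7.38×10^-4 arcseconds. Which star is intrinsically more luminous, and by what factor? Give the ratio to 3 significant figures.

Star 1: M = m − 5 log₁₀ d + 5 = 13.10 − 5·3.2765 + 5 = 1.718
Star 2: d = 1/p = 1/7.38×10^-4″ = 1355 pc
Star 2: M = m − 5 log₁₀ d + 5 = 9.46 − 5·3.1319 + 5 = -1.200
ΔM = M_1 − M_2 = 1.718 − (-1.200) = 2.917; smaller M is more luminous → Star 2.
L ratio = 10^(0.4 |ΔM|) = 10^1.167 = 14.69

Star 2 is more luminous, by a factor of 14.7.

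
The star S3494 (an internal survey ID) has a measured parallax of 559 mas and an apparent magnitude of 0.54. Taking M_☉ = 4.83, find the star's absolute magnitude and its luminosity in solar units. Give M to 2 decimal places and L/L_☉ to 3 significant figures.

M ≈ 4.28; L/L_☉ ≈ 1.66

d = 1/p = 1000/559 mas = 1.789 pc
M = m − 5 log₁₀ d + 5 = 0.54 − 5·0.2526 + 5 = 4.277
M − M_☉ = 4.277 − 4.83 = -0.553
L/L_☉ = 10^(−0.4 × -0.553) = 1.664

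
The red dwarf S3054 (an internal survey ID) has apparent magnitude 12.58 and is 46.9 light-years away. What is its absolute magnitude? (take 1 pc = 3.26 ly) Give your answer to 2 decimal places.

M ≈ 11.79

d = 46.9 ly / 3.26 = 14.39 pc
5 log₁₀(d/10 pc) = 5 log₁₀(14.39) − 5 = 0.790
M = m − 5 log₁₀(d/10) = 12.58 − 0.790 = 11.790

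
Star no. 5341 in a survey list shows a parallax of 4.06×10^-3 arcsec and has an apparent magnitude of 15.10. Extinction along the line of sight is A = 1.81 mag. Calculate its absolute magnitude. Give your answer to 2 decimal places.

d = 1/p = 1/4.06×10^-3″ = 246.3 pc
5 log₁₀(d/10 pc) = 5 log₁₀(246.3) − 5 = 6.957
M = m − 5 log₁₀(d/10) − A = 15.10 − 6.957 − 1.81 = 6.333

M ≈ 6.33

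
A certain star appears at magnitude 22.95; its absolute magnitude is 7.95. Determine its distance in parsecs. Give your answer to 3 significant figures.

μ = m − M = 15.000
m − M = 5 log₁₀ d − 5
log₁₀ d = (m − M)/5 + 1 = 4.0000
d = 10^4.0000 = 10000 pc

d ≈ 10000 pc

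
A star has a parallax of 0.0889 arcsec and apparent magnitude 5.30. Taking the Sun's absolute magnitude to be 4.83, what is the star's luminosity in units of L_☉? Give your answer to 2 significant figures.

d = 1/p = 1/0.0889″ = 11.25 pc
M = m − 5 log₁₀ d + 5 = 5.30 − 5·1.0511 + 5 = 5.045
M − M_☉ = 5.045 − 4.83 = 0.215
L/L_☉ = 10^(−0.4 × 0.215) = 0.8207

L/L_☉ ≈ 0.82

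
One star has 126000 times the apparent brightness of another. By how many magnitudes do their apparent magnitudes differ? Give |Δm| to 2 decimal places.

|Δm| ≈ 12.75

Pogson: Δm = −2.5 log₁₀(ratio) = −2.5 log₁₀(126000) = −2.5 × 5.1004 = -12.751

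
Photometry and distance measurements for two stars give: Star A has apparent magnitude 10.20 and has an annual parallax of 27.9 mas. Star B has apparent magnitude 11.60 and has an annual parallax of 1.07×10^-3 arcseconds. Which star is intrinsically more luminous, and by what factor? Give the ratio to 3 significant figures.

Star A: p = 27.9 mas = 0.0279″ → d = 1/p = 35.84 pc
Star A: M = m − 5 log₁₀ d + 5 = 10.20 − 5·1.5544 + 5 = 7.428
Star B: d = 1/p = 1/1.07×10^-3″ = 934.6 pc
Star B: M = m − 5 log₁₀ d + 5 = 11.60 − 5·2.9706 + 5 = 1.747
ΔM = M_A − M_B = 7.428 − (1.747) = 5.681; smaller M is more luminous → Star B.
L ratio = 10^(0.4 |ΔM|) = 10^2.272 = 187.3

Star B is more luminous, by a factor of 187.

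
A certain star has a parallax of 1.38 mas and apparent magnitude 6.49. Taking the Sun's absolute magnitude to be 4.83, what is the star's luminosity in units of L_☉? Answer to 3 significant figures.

d = 1/p = 1000/1.38 mas = 724.6 pc
M = m − 5 log₁₀ d + 5 = 6.49 − 5·2.8601 + 5 = -2.811
M − M_☉ = -2.811 − 4.83 = -7.641
L/L_☉ = 10^(−0.4 × -7.641) = 1138

L/L_☉ ≈ 1140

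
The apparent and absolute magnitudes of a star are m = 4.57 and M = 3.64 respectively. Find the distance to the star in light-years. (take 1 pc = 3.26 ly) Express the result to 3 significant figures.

μ = m − M = 0.930
m − M = 5 log₁₀ d − 5
log₁₀ d = (m − M)/5 + 1 = 1.1860
d = 10^1.1860 = 15.35 pc
= 50.03 ly

d ≈ 50.0 ly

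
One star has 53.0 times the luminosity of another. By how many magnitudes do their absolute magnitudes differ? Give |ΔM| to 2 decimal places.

|ΔM| ≈ 4.31

Pogson: ΔM = −2.5 log₁₀(ratio) = −2.5 log₁₀(53.0) = −2.5 × 1.7243 = -4.311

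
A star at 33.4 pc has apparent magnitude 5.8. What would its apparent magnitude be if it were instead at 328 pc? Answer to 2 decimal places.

Flux ∝ 1/d², so Δm = 5 log₁₀(d₂/d₁) = 5 log₁₀(328/33.4) = 4.961
m₂ = m₁ + Δm = 5.8 + (4.961) = 10.761

m ≈ 10.76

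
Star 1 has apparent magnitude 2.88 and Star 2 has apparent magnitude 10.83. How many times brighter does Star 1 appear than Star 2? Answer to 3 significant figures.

1510

Δm = 2.88 − (10.83) = -7.95
Flux ratio = 10^(−0.4 Δm) = 10^(−0.4 × -7.95) = 10^3.180 = 1514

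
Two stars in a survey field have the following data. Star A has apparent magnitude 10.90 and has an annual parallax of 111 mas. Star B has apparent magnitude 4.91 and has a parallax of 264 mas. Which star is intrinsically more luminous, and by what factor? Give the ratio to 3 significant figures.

Star B is more luminous, by a factor of 44.0.

Star A: p = 111 mas = 0.111″ → d = 1/p = 9.009 pc
Star A: M = m − 5 log₁₀ d + 5 = 10.90 − 5·0.9547 + 5 = 11.127
Star B: p = 264 mas = 0.264″ → d = 1/p = 3.788 pc
Star B: M = m − 5 log₁₀ d + 5 = 4.91 − 5·0.5784 + 5 = 7.018
ΔM = M_A − M_B = 11.127 − (7.018) = 4.109; smaller M is more luminous → Star B.
L ratio = 10^(0.4 |ΔM|) = 10^1.643 = 44.00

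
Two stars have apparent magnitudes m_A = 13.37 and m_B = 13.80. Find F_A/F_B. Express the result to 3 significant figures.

Δm = 13.37 − (13.80) = -0.43
Flux ratio = 10^(−0.4 Δm) = 10^(−0.4 × -0.43) = 10^0.172 = 1.486

F_A/F_B ≈ 1.49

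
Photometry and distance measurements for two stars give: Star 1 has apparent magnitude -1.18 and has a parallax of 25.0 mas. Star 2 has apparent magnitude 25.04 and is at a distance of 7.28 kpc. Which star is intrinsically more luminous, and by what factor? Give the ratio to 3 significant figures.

Star 1: p = 25.0 mas = 0.0250″ → d = 1/p = 40.00 pc
Star 1: M = m − 5 log₁₀ d + 5 = -1.18 − 5·1.6021 + 5 = -4.190
Star 2: d = 7.28 kpc = 7280 pc
Star 2: M = m − 5 log₁₀ d + 5 = 25.04 − 5·3.8621 + 5 = 10.729
ΔM = M_1 − M_2 = -4.190 − (10.729) = -14.920; smaller M is more luminous → Star 1.
L ratio = 10^(0.4 |ΔM|) = 10^5.968 = 928700

Star 1 is more luminous, by a factor of 929000.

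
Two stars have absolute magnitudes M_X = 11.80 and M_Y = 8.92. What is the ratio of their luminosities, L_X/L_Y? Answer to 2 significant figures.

ΔM = M_X − M_Y = 2.88
L_X/L_Y = 10^(−0.4 ΔM) = 10^-1.152 = 0.07047

L_X/L_Y ≈ 0.070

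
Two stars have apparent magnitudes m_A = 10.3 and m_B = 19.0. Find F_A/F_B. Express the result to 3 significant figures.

F_A/F_B ≈ 3020

Magnitude difference = -8.7
Flux ratio = 10^(−0.4 Δm) = 10^(−0.4 × -8.7) = 10^3.480 = 3020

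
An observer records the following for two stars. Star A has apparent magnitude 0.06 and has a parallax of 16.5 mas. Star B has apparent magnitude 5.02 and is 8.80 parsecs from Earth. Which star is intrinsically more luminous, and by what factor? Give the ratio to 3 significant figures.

Star A: p = 16.5 mas = 0.0165″ → d = 1/p = 60.61 pc
Star A: M = m − 5 log₁₀ d + 5 = 0.06 − 5·1.7825 + 5 = -3.853
Star B: M = m − 5 log₁₀ d + 5 = 5.02 − 5·0.9445 + 5 = 5.298
ΔM = M_A − M_B = -3.853 − (5.298) = -9.150; smaller M is more luminous → Star A.
L ratio = 10^(0.4 |ΔM|) = 10^3.660 = 4572

Star A is more luminous, by a factor of 4570.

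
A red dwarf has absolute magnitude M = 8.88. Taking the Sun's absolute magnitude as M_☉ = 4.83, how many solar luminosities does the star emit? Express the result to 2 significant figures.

L/L_☉ ≈ 0.024

M − M_☉ = 8.88 − 4.83 = 4.050
L/L_☉ = 10^(−0.4 (M − M_☉)) = 10^-1.620 = 0.02399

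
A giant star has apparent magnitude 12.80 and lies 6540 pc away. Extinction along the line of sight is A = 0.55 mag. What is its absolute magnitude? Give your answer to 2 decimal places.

5 log₁₀(d/10 pc) = 5 log₁₀(6540) − 5 = 14.078
M = m − 5 log₁₀(d/10) − A = 12.80 − 14.078 − 0.55 = -1.828

M ≈ -1.83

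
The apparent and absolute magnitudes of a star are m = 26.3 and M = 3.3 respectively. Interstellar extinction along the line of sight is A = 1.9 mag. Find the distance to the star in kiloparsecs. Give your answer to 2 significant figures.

d ≈ 170 kpc

m − M = 5 log₁₀(d/10 pc) + A  ⇒  26.3 − (3.3) − 1.9 = 5 log₁₀(d/10)
21.100 = 5 log₁₀(d/10)
log₁₀ d = (m − M − A)/5 + 1 = 5.2200
d = 10^5.2200 = 166000 pc
= 166.0 kpc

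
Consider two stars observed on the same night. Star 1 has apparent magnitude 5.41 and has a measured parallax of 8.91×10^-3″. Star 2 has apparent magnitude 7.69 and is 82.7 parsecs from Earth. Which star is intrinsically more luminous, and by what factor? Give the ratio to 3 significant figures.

Star 1 is more luminous, by a factor of 15.0.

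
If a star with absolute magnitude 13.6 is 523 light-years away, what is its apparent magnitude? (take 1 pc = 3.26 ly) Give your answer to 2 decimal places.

d = 523 ly / 3.26 = 160.4 pc
m = M + 5 log₁₀ d − 5 = 13.6 + 5·2.2053 − 5 = 19.626

m ≈ 19.63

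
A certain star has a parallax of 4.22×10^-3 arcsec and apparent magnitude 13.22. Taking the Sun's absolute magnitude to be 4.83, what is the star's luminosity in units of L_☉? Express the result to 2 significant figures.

L/L_☉ ≈ 0.25

d = 1/p = 1/4.22×10^-3″ = 237.0 pc
M = m − 5 log₁₀ d + 5 = 13.22 − 5·2.3747 + 5 = 6.347
M − M_☉ = 6.347 − 4.83 = 1.517
L/L_☉ = 10^(−0.4 × 1.517) = 0.2474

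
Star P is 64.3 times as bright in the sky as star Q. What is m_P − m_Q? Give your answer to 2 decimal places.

m_P − m_Q ≈ -4.52

Pogson: Δm = −2.5 log₁₀(ratio) = −2.5 log₁₀(64.3) = −2.5 × 1.8082 = -4.521
Star P is brighter, so it has the smaller magnitude: the difference is negative.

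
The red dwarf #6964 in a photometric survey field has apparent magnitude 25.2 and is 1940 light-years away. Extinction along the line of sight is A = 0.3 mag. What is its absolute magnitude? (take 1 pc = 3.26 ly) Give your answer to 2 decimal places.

M ≈ 16.03

d = 1940 ly / 3.26 = 595.1 pc
5 log₁₀(d/10 pc) = 5 log₁₀(595.1) − 5 = 8.873
M = m − 5 log₁₀(d/10) − A = 25.2 − 8.873 − 0.3 = 16.027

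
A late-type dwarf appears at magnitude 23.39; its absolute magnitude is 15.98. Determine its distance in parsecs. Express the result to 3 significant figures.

d ≈ 303 pc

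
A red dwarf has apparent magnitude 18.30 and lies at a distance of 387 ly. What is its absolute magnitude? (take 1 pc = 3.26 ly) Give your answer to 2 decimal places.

d = 387 ly / 3.26 = 118.7 pc
5 log₁₀(d/10 pc) = 5 log₁₀(118.7) − 5 = 5.372
M = m − 5 log₁₀(d/10) = 18.30 − 5.372 = 12.928

M ≈ 12.93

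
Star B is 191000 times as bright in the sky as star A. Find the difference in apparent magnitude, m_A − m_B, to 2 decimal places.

m_A − m_B ≈ 13.20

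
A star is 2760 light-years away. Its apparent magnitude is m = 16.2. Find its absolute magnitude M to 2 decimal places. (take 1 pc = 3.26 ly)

M ≈ 6.56

d = 2760 ly / 3.26 = 846.6 pc
5 log₁₀(d/10 pc) = 5 log₁₀(846.6) − 5 = 9.638
M = m − 5 log₁₀(d/10) = 16.2 − 9.638 = 6.562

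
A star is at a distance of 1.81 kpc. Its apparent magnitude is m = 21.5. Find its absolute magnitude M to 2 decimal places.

d = 1.81 kpc = 1810 pc
5 log₁₀(d/10 pc) = 5 log₁₀(1810) − 5 = 11.288
M = m − 5 log₁₀(d/10) = 21.5 − 11.288 = 10.212

M ≈ 10.21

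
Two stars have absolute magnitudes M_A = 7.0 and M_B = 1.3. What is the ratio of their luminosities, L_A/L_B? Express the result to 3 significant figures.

L_A/L_B ≈ 5.25×10^-3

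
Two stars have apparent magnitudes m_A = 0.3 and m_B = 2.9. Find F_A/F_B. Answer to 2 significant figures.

F_A/F_B ≈ 11

Magnitude difference = -2.6
Flux ratio = 10^(−0.4 Δm) = 10^(−0.4 × -2.6) = 10^1.040 = 10.96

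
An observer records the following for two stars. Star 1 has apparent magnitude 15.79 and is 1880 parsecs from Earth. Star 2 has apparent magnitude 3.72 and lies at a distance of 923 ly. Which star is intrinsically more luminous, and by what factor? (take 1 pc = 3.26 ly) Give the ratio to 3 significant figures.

Star 1: M = m − 5 log₁₀ d + 5 = 15.79 − 5·3.2742 + 5 = 4.419
Star 2: d = 923 ly / 3.26 = 283.1 pc
Star 2: M = m − 5 log₁₀ d + 5 = 3.72 − 5·2.4520 + 5 = -3.540
ΔM = M_1 − M_2 = 4.419 − (-3.540) = 7.959; smaller M is more luminous → Star 2.
L ratio = 10^(0.4 |ΔM|) = 10^3.184 = 1526

Star 2 is more luminous, by a factor of 1530.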